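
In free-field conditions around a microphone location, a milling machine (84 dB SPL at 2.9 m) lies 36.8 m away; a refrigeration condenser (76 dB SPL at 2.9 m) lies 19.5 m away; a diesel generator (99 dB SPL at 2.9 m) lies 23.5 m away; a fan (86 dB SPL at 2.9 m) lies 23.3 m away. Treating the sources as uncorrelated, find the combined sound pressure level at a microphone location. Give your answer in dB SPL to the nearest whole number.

Propagate each source to the receiver with L = L_ref − 20·log₁₀(r/r_ref), then add intensities.
milling machine: 84 − 20·log₁₀(36.8/2.9) = 84 − 22.07 = 61.93 dB SPL.
refrigeration condenser: 76 − 20·log₁₀(19.5/2.9) = 76 − 16.55 = 59.45 dB SPL.
diesel generator: 99 − 20·log₁₀(23.5/2.9) = 99 − 18.17 = 80.83 dB SPL.
fan: 86 − 20·log₁₀(23.3/2.9) = 86 − 18.10 = 67.90 dB SPL.
Σ 10^(L/10) = 1.296e+08 → L_total = 10·log₁₀(1.296e+08) = 81.13 dB SPL.

81 dB SPL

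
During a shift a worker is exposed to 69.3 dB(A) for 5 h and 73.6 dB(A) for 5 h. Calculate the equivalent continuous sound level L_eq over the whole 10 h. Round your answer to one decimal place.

L_eq = 10·log₁₀[(1/T)·Σ tᵢ·10^(Lᵢ/10)] with T = 10 h.
Σ tᵢ·10^(Lᵢ/10) = 5·10^(69.3/10) + 5·10^(73.6/10) = 1.571e+08.
L_eq = 10·log₁₀(1.571e+08/10) = 71.96 dB(A).

72.0 dB(A)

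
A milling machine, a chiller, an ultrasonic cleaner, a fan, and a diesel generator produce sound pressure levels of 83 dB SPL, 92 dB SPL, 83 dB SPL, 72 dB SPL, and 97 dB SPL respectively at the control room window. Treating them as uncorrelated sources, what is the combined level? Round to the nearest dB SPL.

Incoherent sources combine by intensity addition: L_total = 10·log₁₀(Σ 10^(L_i/10)).
Σ 10^(L/10) = 10^(83/10) + 10^(92/10) + 10^(83/10) + 10^(72/10) + 10^(97/10) = 7.012e+09.
L_total = 10·log₁₀(7.012e+09) = 98.46 dB SPL.

98 dB SPL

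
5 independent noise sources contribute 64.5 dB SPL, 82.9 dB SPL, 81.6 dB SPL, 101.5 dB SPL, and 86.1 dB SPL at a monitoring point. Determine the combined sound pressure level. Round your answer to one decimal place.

For uncorrelated sources the intensities add, so convert each level to linear form, sum, and take 10·log₁₀ of the total.
Σ 10^(L/10) = 10^(64.5/10) + 10^(82.9/10) + 10^(81.6/10) + 10^(101.5/10) + 10^(86.1/10) = 1.488e+10.
L_total = 10·log₁₀(1.488e+10) = 101.72 dB SPL.

101.7 dB SPL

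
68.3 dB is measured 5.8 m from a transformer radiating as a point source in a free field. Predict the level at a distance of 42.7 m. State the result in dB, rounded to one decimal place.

Point-source attenuation: ΔL = 20·log₁₀(r₂/r₁) = 20·log₁₀(42.7/5.8) = 17.340 dB.
L₂ = 68.3 − 20·log₁₀(42.7/5.8) = 68.3 − 17.340 = 50.96 dB.

51.0 dB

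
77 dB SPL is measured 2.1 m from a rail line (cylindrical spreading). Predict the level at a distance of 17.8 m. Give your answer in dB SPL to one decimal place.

67.7 dB SPL

For a line source, L₂ = L₁ − 10·log₁₀(r₂/r₁).
L₂ = 77 − 10·log₁₀(17.8/2.1) = 77 − 9.282 = 67.72 dB SPL.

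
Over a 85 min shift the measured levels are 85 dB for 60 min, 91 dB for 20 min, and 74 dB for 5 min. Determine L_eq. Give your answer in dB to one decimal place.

Weight each interval's intensity by its duration and average over T = 85 min:
Σ tᵢ·10^(Lᵢ/10) = 60·10^(85/10) + 20·10^(91/10) + 5·10^(74/10) = 4.428e+10.
L_eq = 10·log₁₀(4.428e+10/85) = 87.17 dB.

87.2 dB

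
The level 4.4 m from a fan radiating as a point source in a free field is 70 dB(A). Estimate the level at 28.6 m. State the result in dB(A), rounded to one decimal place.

53.7 dB(A)

For a point source, L₂ = L₁ − 20·log₁₀(r₂/r₁).
L₂ = 70 − 20·log₁₀(28.6/4.4) = 70 − 16.258 = 53.74 dB(A).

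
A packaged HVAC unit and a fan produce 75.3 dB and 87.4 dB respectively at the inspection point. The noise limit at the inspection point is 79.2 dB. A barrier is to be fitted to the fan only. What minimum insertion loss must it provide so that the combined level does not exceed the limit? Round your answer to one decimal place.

10.5 dB

The untreated sources together contribute 10^(75.3/10) = 3.388e+07, i.e. 75.30 dB.
To meet 79.2 dB overall, the treated fan may contribute at most 10^(79.2/10) − 3.388e+07 = 4.929e+07, i.e. 76.93 dB.
Required insertion loss = 87.4 − 76.93 = 10.47 dB.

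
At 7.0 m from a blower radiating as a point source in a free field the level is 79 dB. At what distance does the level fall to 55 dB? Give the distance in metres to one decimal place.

110.9 m

The 24.0 dB drop corresponds to a distance ratio of 10^(24.0/20) for a point source.
r₂ = 7.0·10^((79−55)/20) = 7.0·10^(24.0/20) = 110.94 m.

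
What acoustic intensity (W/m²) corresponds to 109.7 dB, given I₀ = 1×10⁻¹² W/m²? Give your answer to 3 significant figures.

I = I₀·10^(L/10) = 10⁻¹² × 10^(109.7/10) = 10^(-1.030).

0.0933 W/m²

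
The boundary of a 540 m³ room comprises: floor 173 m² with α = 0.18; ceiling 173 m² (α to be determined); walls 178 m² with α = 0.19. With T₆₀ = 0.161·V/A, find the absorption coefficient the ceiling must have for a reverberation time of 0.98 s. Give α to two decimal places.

From T₆₀ = 0.161·V/A, the target T₆₀ = 0.98 s needs A = 0.161·540/0.98 = 88.71 m².
Absorption from the other surfaces = 173·0.18 + 178·0.19 = 64.96 m², so the ceiling must supply 23.75 m² over 173 m².
α = 23.75/173 = 0.137.

0.14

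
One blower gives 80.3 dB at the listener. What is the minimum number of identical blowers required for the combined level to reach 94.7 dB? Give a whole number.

N identical sources give L₁ + 10·log₁₀ N, so require 10·log₁₀ N ≥ 94.7 − 80.3 = 14.4 dB.
N ≥ 10^(14.4/10) = 27.542, so N = 28.

28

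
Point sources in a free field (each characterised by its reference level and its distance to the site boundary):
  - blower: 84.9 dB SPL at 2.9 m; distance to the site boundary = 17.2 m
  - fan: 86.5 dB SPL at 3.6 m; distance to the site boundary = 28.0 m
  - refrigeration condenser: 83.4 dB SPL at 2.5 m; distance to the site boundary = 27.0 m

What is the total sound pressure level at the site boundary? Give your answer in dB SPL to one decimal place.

72.6 dB SPL

Propagate each source to the receiver with L = L_ref − 20·log₁₀(r/r_ref), then add intensities.
blower: 84.9 − 20·log₁₀(17.2/2.9) = 84.9 − 15.46 = 69.44 dB SPL.
fan: 86.5 − 20·log₁₀(28.0/3.6) = 86.5 − 17.82 = 68.68 dB SPL.
refrigeration condenser: 83.4 − 20·log₁₀(27.0/2.5) = 83.4 − 20.67 = 62.73 dB SPL.
Σ 10^(L/10) = 1.804e+07 → L_total = 10·log₁₀(1.804e+07) = 72.56 dB SPL.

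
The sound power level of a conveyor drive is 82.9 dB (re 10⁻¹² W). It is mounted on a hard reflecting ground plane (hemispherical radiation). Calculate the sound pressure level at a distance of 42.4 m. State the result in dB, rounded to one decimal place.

The power spreads over a hemisphere of area 2π·r², so L_p = L_w − 10·log₁₀(2π·r²).
2π·r² = 1.13e+04 m², 10·log₁₀ of that is 40.529 dB.
L_p = 82.9 − 40.529 = 42.37 dB.

42.4 dB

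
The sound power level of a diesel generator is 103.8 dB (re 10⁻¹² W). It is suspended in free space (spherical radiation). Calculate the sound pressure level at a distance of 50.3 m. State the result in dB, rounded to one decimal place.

58.8 dB

Free-field spherical radiation: L_p = L_w − 10·log₁₀(4π·r²), r = 50.3 m.
4π·r² = 3.179e+04 m², 10·log₁₀ of that is 45.023 dB.
L_p = 103.8 − 45.023 = 58.78 dB.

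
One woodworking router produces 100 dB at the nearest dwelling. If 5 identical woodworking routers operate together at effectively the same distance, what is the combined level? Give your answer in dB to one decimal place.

107.0 dB

N identical incoherent sources raise the level by 10·log₁₀ N.
L_total = 100 + 10·log₁₀(5) = 100 + 6.990 = 106.99 dB.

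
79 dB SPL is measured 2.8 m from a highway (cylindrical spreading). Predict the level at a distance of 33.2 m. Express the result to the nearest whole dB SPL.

68 dB SPL

For a line source, L₂ = L₁ − 10·log₁₀(r₂/r₁).
L₂ = 79 − 10·log₁₀(33.2/2.8) = 79 − 10.740 = 68.26 dB SPL.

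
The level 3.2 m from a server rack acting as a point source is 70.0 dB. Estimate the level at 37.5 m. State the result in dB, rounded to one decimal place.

For a point source, L₂ = L₁ − 20·log₁₀(r₂/r₁).
L₂ = 70.0 − 20·log₁₀(37.5/3.2) = 70.0 − 21.378 = 48.62 dB.

48.6 dB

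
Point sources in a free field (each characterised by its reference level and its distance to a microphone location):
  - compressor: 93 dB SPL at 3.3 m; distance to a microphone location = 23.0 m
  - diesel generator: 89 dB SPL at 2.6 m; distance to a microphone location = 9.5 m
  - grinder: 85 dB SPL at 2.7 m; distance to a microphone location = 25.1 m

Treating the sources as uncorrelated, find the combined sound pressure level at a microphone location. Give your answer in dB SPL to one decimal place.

80.2 dB SPL

Apply inverse-square spreading to bring every level to the receiver, then sum 10^(L/10).
compressor: 93 − 20·log₁₀(23.0/3.3) = 93 − 16.86 = 76.14 dB SPL.
diesel generator: 89 − 20·log₁₀(9.5/2.6) = 89 − 11.26 = 77.74 dB SPL.
grinder: 85 − 20·log₁₀(25.1/2.7) = 85 − 19.37 = 65.63 dB SPL.
Σ 10^(L/10) = 1.042e+08 → L_total = 10·log₁₀(1.042e+08) = 80.18 dB SPL.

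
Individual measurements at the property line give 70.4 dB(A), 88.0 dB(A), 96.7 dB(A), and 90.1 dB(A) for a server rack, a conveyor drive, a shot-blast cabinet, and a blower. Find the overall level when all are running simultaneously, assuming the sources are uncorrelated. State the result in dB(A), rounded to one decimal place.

98.0 dB(A)

For uncorrelated sources the intensities add, so convert each level to linear form, sum, and take 10·log₁₀ of the total.
Σ 10^(L/10) = 10^(70.4/10) + 10^(88.0/10) + 10^(96.7/10) + 10^(90.1/10) = 6.343e+09.
L_total = 10·log₁₀(6.343e+09) = 98.02 dB(A).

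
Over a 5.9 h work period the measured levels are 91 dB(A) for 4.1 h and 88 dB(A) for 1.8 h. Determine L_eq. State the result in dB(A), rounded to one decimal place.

L_eq = 10·log₁₀[(1/T)·Σ tᵢ·10^(Lᵢ/10)] with T = 5.9 h.
Σ tᵢ·10^(Lᵢ/10) = 4.1·10^(91/10) + 1.8·10^(88/10) = 6.297e+09.
L_eq = 10·log₁₀(6.297e+09/5.9) = 90.28 dB(A).

90.3 dB(A)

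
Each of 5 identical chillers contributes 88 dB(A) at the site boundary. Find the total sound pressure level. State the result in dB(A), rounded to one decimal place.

95.0 dB(A)

L_total = L₁ + 10·log₁₀ N for N identical incoherent sources.
L_total = 88 + 10·log₁₀(5) = 88 + 6.990 = 94.99 dB(A).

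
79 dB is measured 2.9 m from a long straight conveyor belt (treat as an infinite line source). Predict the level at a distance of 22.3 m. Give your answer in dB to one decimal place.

70.1 dB

Line-source attenuation: ΔL = 10·log₁₀(r₂/r₁) = 10·log₁₀(22.3/2.9) = 8.859 dB.
L₂ = 79 − 10·log₁₀(22.3/2.9) = 79 − 8.859 = 70.14 dB.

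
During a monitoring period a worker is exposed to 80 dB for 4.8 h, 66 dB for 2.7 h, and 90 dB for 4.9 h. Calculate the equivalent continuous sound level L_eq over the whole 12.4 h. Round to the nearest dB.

The energy average is taken in the linear domain: L_eq = 10·log₁₀[(Σ tᵢ·10^(Lᵢ/10))/T], T = 12.4 h.
Σ tᵢ·10^(Lᵢ/10) = 4.8·10^(80/10) + 2.7·10^(66/10) + 4.9·10^(90/10) = 5.391e+09.
L_eq = 10·log₁₀(5.391e+09/12.4) = 86.38 dB.

86 dB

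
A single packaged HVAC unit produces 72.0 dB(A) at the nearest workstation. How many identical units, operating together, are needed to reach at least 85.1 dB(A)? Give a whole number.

Need L₁ + 10·log₁₀ N ≥ 85.1, i.e. log₁₀ N ≥ 1.31.
N ≥ 10^(13.1/10) = 20.417, so N = 21.

21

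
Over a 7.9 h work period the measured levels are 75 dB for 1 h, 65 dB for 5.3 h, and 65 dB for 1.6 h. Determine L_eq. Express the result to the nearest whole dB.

Weight each interval's intensity by its duration and average over T = 7.9 h:
Σ tᵢ·10^(Lᵢ/10) = 1·10^(75/10) + 5.3·10^(65/10) + 1.6·10^(65/10) = 5.344e+07.
L_eq = 10·log₁₀(5.344e+07/7.9) = 68.30 dB.

68 dB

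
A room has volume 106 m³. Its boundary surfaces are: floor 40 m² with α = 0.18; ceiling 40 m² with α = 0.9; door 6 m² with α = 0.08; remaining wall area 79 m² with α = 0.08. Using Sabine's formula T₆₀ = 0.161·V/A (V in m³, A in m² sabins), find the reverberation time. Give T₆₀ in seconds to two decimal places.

0.34 s

A = Σ Sᵢαᵢ = 40·0.18 + 40·0.9 + 6·0.08 + 79·0.08 = 50.00 m².
T₆₀ = 0.161 × 106 / 50.00 = 0.341 s.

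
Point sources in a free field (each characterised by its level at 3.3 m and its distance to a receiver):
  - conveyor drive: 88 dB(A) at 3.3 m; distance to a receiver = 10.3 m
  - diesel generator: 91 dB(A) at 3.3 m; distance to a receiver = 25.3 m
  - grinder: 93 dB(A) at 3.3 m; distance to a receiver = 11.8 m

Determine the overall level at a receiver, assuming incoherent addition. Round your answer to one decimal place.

83.8 dB(A)

First find each source's level at the receiver (point-source: −20·log₁₀(r/r_ref)), then combine on an intensity basis.
conveyor drive: 88 − 20·log₁₀(10.3/3.3) = 88 − 9.89 = 78.11 dB(A).
diesel generator: 91 − 20·log₁₀(25.3/3.3) = 91 − 17.69 = 73.31 dB(A).
grinder: 93 − 20·log₁₀(11.8/3.3) = 93 − 11.07 = 81.93 dB(A).
Σ 10^(L/10) = 2.422e+08 → L_total = 10·log₁₀(2.422e+08) = 83.84 dB(A).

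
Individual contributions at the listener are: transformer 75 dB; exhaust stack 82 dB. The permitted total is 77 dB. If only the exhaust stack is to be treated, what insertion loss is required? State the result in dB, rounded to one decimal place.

9.3 dB

The untreated sources together contribute 10^(75/10) = 3.162e+07, i.e. 75.00 dB.
To meet 77 dB overall, the treated exhaust stack may contribute at most 10^(77/10) − 3.162e+07 = 1.850e+07, i.e. 72.67 dB.
Required insertion loss = 82 − 72.67 = 9.33 dB.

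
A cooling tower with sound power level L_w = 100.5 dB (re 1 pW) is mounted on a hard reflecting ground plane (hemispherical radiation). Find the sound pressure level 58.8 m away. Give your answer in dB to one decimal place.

57.1 dB

L_p = L_w − 10·log₁₀(2π·r²) with r = 58.8 m.
2π·r² = 2.172e+04 m², 10·log₁₀ of that is 43.369 dB.
L_p = 100.5 − 43.369 = 57.13 dB.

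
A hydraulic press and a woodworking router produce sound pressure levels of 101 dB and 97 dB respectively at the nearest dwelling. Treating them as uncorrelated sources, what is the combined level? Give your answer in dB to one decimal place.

102.5 dB

Incoherent sources combine by intensity addition: L_total = 10·log₁₀(Σ 10^(L_i/10)).
Σ 10^(L/10) = 10^(101/10) + 10^(97/10) = 1.760e+10.
L_total = 10·log₁₀(1.760e+10) = 102.46 dB.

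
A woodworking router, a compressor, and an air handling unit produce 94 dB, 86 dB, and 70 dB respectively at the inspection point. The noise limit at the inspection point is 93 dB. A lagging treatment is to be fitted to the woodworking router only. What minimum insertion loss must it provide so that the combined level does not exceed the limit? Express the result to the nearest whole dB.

Everything except the woodworking router sums to 10^(86/10) + 10^(70/10) = 4.081e+08 in linear terms, 86.11 dB.
To meet 93 dB overall, the treated woodworking router may contribute at most 10^(93/10) − 4.081e+08 = 1.587e+09, i.e. 92.01 dB.
So the woodworking router must be reduced from 94 to 92.01 dB: IL = 1.99 dB.

2 dB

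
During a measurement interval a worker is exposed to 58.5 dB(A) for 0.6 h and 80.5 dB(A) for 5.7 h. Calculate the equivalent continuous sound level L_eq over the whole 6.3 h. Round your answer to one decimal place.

L_eq = 10·log₁₀[(1/T)·Σ tᵢ·10^(Lᵢ/10)] with T = 6.3 h.
Σ tᵢ·10^(Lᵢ/10) = 0.6·10^(58.5/10) + 5.7·10^(80.5/10) = 6.400e+08.
L_eq = 10·log₁₀(6.400e+08/6.3) = 80.07 dB(A).

80.1 dB(A)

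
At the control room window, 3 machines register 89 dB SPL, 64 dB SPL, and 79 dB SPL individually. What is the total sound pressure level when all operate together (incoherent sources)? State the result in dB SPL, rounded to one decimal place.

89.4 dB SPL

Incoherent sources combine by intensity addition: L_total = 10·log₁₀(Σ 10^(L_i/10)).
Σ 10^(L/10) = 10^(89/10) + 10^(64/10) + 10^(79/10) = 8.763e+08.
L_total = 10·log₁₀(8.763e+08) = 89.43 dB SPL.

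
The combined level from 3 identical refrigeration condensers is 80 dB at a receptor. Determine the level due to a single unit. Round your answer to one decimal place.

75.2 dB

For N identical incoherent sources L_total = L₁ + 10·log₁₀ N, so L₁ = 80 − 10·log₁₀(3) = 80 − 4.771.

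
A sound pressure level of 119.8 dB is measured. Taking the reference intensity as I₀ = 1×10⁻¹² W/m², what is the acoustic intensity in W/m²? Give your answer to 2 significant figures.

0.95 W/m²

I = I₀·10^(L/10) = 10⁻¹² × 10^(119.8/10) = 10^(-0.020).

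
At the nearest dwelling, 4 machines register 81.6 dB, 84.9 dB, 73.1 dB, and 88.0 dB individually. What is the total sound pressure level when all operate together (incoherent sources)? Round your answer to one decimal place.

Incoherent sources combine by intensity addition: L_total = 10·log₁₀(Σ 10^(L_i/10)).
Σ 10^(L/10) = 10^(81.6/10) + 10^(84.9/10) + 10^(73.1/10) + 10^(88.0/10) = 1.105e+09.
L_total = 10·log₁₀(1.105e+09) = 90.43 dB.

90.4 dB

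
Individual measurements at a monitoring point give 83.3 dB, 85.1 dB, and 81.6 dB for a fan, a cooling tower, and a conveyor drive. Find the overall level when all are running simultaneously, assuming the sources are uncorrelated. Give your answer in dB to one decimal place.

Incoherent sources combine by intensity addition: L_total = 10·log₁₀(Σ 10^(L_i/10)).
Σ 10^(L/10) = 10^(83.3/10) + 10^(85.1/10) + 10^(81.6/10) = 6.819e+08.
L_total = 10·log₁₀(6.819e+08) = 88.34 dB.

88.3 dB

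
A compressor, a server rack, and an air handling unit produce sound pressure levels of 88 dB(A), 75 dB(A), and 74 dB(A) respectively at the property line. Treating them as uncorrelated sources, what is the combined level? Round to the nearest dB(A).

88 dB(A)

For uncorrelated sources the intensities add, so convert each level to linear form, sum, and take 10·log₁₀ of the total.
Σ 10^(L/10) = 10^(88/10) + 10^(75/10) + 10^(74/10) = 6.877e+08.
L_total = 10·log₁₀(6.877e+08) = 88.37 dB(A).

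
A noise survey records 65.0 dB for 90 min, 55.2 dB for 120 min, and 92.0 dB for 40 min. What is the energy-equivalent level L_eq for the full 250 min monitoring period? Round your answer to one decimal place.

The energy average is taken in the linear domain: L_eq = 10·log₁₀[(Σ tᵢ·10^(Lᵢ/10))/T], T = 250 min.
Σ tᵢ·10^(Lᵢ/10) = 90·10^(65.0/10) + 120·10^(55.2/10) + 40·10^(92.0/10) = 6.372e+10.
L_eq = 10·log₁₀(6.372e+10/250) = 84.06 dB.

84.1 dB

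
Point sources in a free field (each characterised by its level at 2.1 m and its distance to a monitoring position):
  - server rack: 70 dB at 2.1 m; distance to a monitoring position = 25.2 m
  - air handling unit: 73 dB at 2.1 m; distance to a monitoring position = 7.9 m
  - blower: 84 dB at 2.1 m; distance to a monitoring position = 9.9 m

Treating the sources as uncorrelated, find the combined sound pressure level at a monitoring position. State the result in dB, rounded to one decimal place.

Apply inverse-square spreading to bring every level to the receiver, then sum 10^(L/10).
server rack: 70 − 20·log₁₀(25.2/2.1) = 70 − 21.58 = 48.42 dB.
air handling unit: 73 − 20·log₁₀(7.9/2.1) = 73 − 11.51 = 61.49 dB.
blower: 84 − 20·log₁₀(9.9/2.1) = 84 − 13.47 = 70.53 dB.
Σ 10^(L/10) = 1.278e+07 → L_total = 10·log₁₀(1.278e+07) = 71.07 dB.

71.1 dB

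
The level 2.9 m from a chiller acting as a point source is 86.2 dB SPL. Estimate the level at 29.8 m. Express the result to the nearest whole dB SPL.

66 dB SPL

For a point source, L₂ = L₁ − 20·log₁₀(r₂/r₁).
L₂ = 86.2 − 20·log₁₀(29.8/2.9) = 86.2 − 20.236 = 65.96 dB SPL.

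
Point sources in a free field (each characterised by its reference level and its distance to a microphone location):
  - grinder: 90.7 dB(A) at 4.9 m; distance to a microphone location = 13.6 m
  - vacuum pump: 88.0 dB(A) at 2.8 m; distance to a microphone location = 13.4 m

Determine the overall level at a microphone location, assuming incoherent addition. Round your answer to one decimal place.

Apply inverse-square spreading to bring every level to the receiver, then sum 10^(L/10).
grinder: 90.7 − 20·log₁₀(13.6/4.9) = 90.7 − 8.87 = 81.83 dB(A).
vacuum pump: 88.0 − 20·log₁₀(13.4/2.8) = 88.0 − 13.60 = 74.40 dB(A).
Σ 10^(L/10) = 1.801e+08 → L_total = 10·log₁₀(1.801e+08) = 82.55 dB(A).

82.6 dB(A)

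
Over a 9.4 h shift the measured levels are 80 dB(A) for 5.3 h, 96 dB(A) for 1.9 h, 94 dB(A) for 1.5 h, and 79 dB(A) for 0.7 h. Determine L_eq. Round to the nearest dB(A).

91 dB(A)

The energy average is taken in the linear domain: L_eq = 10·log₁₀[(Σ tᵢ·10^(Lᵢ/10))/T], T = 9.4 h.
Σ tᵢ·10^(Lᵢ/10) = 5.3·10^(80/10) + 1.9·10^(96/10) + 1.5·10^(94/10) + 0.7·10^(79/10) = 1.192e+10.
L_eq = 10·log₁₀(1.192e+10/9.4) = 91.03 dB(A).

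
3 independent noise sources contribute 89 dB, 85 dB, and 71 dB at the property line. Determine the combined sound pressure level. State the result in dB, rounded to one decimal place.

Incoherent sources combine by intensity addition: L_total = 10·log₁₀(Σ 10^(L_i/10)).
Σ 10^(L/10) = 10^(89/10) + 10^(85/10) + 10^(71/10) = 1.123e+09.
L_total = 10·log₁₀(1.123e+09) = 90.50 dB.

90.5 dB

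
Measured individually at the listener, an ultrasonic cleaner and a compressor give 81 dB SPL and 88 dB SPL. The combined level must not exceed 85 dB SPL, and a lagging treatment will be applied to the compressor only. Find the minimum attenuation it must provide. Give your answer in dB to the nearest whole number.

Everything except the compressor sums to 10^(81/10) = 1.259e+08 in linear terms, 81.00 dB SPL.
To meet 85 dB SPL overall, the treated compressor may contribute at most 10^(85/10) − 1.259e+08 = 1.903e+08, i.e. 82.80 dB SPL.
So the compressor must be reduced from 88 to 82.80 dB SPL: IL = 5.20 dB.

5 dB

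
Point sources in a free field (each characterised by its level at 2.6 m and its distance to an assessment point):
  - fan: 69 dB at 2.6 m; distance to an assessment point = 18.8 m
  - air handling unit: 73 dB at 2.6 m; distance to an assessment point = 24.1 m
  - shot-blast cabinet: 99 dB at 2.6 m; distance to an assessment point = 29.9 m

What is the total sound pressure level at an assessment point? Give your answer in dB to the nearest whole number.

First find each source's level at the receiver (point-source: −20·log₁₀(r/r_ref)), then combine on an intensity basis.
fan: 69 − 20·log₁₀(18.8/2.6) = 69 − 17.18 = 51.82 dB.
air handling unit: 73 − 20·log₁₀(24.1/2.6) = 73 − 19.34 = 53.66 dB.
shot-blast cabinet: 99 − 20·log₁₀(29.9/2.6) = 99 − 21.21 = 77.79 dB.
Σ 10^(L/10) = 6.045e+07 → L_total = 10·log₁₀(6.045e+07) = 77.81 dB.

78 dB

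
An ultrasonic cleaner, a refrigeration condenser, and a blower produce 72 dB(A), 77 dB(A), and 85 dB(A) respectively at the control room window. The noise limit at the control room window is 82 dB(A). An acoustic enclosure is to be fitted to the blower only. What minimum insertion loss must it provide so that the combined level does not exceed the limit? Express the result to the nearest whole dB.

Fixed contribution from the other sources: Σ 10^(L/10) = 10^(72/10) + 10^(77/10) = 6.597e+07 (78.19 dB(A)).
To meet 82 dB(A) overall, the treated blower may contribute at most 10^(82/10) − 6.597e+07 = 9.252e+07, i.e. 79.66 dB(A).
So the blower must be reduced from 85 to 79.66 dB(A): IL = 5.34 dB.

5 dB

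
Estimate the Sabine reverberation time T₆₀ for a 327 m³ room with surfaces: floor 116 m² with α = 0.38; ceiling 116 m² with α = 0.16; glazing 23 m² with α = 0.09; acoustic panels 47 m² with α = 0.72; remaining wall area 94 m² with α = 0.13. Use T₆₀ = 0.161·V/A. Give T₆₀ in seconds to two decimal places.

A = Σ Sᵢαᵢ = 116·0.38 + 116·0.16 + 23·0.09 + 47·0.72 + 94·0.13 = 110.77 m².
T₆₀ = 0.161 × 327 / 110.77 = 0.475 s.

0.48 s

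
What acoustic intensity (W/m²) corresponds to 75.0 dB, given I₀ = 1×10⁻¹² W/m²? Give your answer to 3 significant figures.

L = 10·log₁₀(I/I₀) ⇒ I = I₀·10^(L/10) = 10⁻¹² × 10^7.50.

3.16e-05 W/m²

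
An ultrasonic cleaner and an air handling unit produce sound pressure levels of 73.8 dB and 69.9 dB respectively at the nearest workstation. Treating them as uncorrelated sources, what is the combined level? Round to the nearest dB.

For uncorrelated sources the intensities add, so convert each level to linear form, sum, and take 10·log₁₀ of the total.
Σ 10^(L/10) = 10^(73.8/10) + 10^(69.9/10) = 3.376e+07.
L_total = 10·log₁₀(3.376e+07) = 75.28 dB.

75 dB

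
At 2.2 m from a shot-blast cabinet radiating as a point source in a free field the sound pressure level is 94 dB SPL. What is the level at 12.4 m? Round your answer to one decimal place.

79.0 dB SPL

For a point source, L₂ = L₁ − 20·log₁₀(r₂/r₁).
L₂ = 94 − 20·log₁₀(12.4/2.2) = 94 − 15.020 = 78.98 dB SPL.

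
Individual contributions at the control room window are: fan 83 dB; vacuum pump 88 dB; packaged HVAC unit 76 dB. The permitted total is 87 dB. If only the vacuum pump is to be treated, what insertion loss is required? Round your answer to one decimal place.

Everything except the vacuum pump sums to 10^(83/10) + 10^(76/10) = 2.393e+08 in linear terms, 83.79 dB.
To meet 87 dB overall, the treated vacuum pump may contribute at most 10^(87/10) − 2.393e+08 = 2.619e+08, i.e. 84.18 dB.
So the vacuum pump must be reduced from 88 to 84.18 dB: IL = 3.82 dB.

3.8 dB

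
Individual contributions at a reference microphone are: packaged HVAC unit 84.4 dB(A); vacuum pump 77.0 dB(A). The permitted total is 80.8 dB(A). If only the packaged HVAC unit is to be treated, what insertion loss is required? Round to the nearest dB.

Everything except the packaged HVAC unit sums to 10^(77.0/10) = 5.012e+07 in linear terms, 77.00 dB(A).
To meet 80.8 dB(A) overall, the treated packaged HVAC unit may contribute at most 10^(80.8/10) − 5.012e+07 = 7.011e+07, i.e. 78.46 dB(A).
Required insertion loss = 84.4 − 78.46 = 5.94 dB.

6 dB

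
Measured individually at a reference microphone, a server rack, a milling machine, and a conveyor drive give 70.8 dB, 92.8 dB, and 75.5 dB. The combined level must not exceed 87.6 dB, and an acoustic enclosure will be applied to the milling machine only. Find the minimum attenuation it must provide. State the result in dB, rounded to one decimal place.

The untreated sources together contribute 10^(70.8/10) + 10^(75.5/10) = 4.750e+07, i.e. 76.77 dB.
The limit corresponds to 10^(87.6/10) = 5.754e+08; subtracting the fixed part leaves 5.279e+08 for the milling machine, i.e. 87.23 dB.
Required insertion loss = 92.8 − 87.23 = 5.57 dB.

5.6 dB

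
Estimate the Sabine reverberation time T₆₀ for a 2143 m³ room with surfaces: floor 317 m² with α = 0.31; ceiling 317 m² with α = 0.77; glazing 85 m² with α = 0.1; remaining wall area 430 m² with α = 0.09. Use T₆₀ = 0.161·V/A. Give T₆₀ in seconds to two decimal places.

0.89 s

Total absorption A = 317·0.31 + 317·0.77 + 85·0.1 + 430·0.09 = 389.56 m² sabins.
T₆₀ = 0.161 × 2143 / 389.56 = 0.886 s.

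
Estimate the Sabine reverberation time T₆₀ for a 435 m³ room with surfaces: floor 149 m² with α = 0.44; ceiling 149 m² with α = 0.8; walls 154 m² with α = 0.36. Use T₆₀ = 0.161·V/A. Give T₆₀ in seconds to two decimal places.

0.29 s

A = Σ Sᵢαᵢ = 149·0.44 + 149·0.8 + 154·0.36 = 240.20 m².
T₆₀ = 0.161·V/A = 0.161·435/240.20 = 0.292 s.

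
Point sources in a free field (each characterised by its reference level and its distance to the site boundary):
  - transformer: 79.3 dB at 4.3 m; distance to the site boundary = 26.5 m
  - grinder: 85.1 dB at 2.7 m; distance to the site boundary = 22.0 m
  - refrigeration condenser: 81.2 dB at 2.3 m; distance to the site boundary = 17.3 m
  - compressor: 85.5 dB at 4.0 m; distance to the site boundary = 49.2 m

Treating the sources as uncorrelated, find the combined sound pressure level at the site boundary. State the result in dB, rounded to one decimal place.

Propagate each source to the receiver with L = L_ref − 20·log₁₀(r/r_ref), then add intensities.
transformer: 79.3 − 20·log₁₀(26.5/4.3) = 79.3 − 15.80 = 63.50 dB.
grinder: 85.1 − 20·log₁₀(22.0/2.7) = 85.1 − 18.22 = 66.88 dB.
refrigeration condenser: 81.2 − 20·log₁₀(17.3/2.3) = 81.2 − 17.53 = 63.67 dB.
compressor: 85.5 − 20·log₁₀(49.2/4.0) = 85.5 − 21.80 = 63.70 dB.
Σ 10^(L/10) = 1.179e+07 → L_total = 10·log₁₀(1.179e+07) = 70.72 dB.

70.7 dB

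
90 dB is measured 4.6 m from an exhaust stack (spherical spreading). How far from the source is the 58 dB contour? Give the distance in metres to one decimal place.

183.1 m

The 32.0 dB drop corresponds to a distance ratio of 10^(32.0/20) for a point source.
r₂ = 4.6·10^((90−58)/20) = 4.6·10^(32.0/20) = 183.13 m.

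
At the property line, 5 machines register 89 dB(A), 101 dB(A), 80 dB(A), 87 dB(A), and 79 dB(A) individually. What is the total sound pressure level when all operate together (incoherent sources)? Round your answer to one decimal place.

Incoherent sources combine by intensity addition: L_total = 10·log₁₀(Σ 10^(L_i/10)).
Σ 10^(L/10) = 10^(89/10) + 10^(101/10) + 10^(80/10) + 10^(87/10) + 10^(79/10) = 1.406e+10.
L_total = 10·log₁₀(1.406e+10) = 101.48 dB(A).

101.5 dB(A)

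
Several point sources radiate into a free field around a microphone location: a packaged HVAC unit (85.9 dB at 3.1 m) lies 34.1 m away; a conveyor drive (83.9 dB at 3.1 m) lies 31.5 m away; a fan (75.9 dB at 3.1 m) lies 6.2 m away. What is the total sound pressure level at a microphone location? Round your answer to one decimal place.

First find each source's level at the receiver (point-source: −20·log₁₀(r/r_ref)), then combine on an intensity basis.
packaged HVAC unit: 85.9 − 20·log₁₀(34.1/3.1) = 85.9 − 20.83 = 65.07 dB.
conveyor drive: 83.9 − 20·log₁₀(31.5/3.1) = 83.9 − 20.14 = 63.76 dB.
fan: 75.9 − 20·log₁₀(6.2/3.1) = 75.9 − 6.02 = 69.88 dB.
Σ 10^(L/10) = 1.532e+07 → L_total = 10·log₁₀(1.532e+07) = 71.85 dB.

71.9 dB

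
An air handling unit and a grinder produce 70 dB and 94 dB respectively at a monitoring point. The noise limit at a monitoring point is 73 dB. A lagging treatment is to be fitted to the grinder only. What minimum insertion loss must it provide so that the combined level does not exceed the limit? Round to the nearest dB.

The untreated sources together contribute 10^(70/10) = 1.000e+07, i.e. 70.00 dB.
The limit corresponds to 10^(73/10) = 1.995e+07; subtracting the fixed part leaves 9.953e+06 for the grinder, i.e. 69.98 dB.
So the grinder must be reduced from 94 to 69.98 dB: IL = 24.02 dB.

24 dB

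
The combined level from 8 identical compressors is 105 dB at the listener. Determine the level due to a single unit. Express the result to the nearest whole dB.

Dividing the total intensity by 8 lowers the level by 10·log₁₀ 8 = 9.031 dB: L₁ = 105 − 9.031.

96 dB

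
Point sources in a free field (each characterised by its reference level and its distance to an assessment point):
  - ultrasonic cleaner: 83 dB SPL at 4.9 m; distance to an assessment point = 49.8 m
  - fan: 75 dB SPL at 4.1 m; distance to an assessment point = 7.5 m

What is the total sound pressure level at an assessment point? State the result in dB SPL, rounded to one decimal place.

70.6 dB SPL

Apply inverse-square spreading to bring every level to the receiver, then sum 10^(L/10).
ultrasonic cleaner: 83 − 20·log₁₀(49.8/4.9) = 83 − 20.14 = 62.86 dB SPL.
fan: 75 − 20·log₁₀(7.5/4.1) = 75 − 5.25 = 69.75 dB SPL.
Σ 10^(L/10) = 1.138e+07 → L_total = 10·log₁₀(1.138e+07) = 70.56 dB SPL.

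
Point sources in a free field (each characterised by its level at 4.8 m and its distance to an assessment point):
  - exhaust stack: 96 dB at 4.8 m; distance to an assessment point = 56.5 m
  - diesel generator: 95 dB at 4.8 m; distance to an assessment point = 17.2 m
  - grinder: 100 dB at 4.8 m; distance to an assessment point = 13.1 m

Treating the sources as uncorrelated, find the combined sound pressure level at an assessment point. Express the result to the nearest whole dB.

92 dB

Propagate each source to the receiver with L = L_ref − 20·log₁₀(r/r_ref), then add intensities.
exhaust stack: 96 − 20·log₁₀(56.5/4.8) = 96 − 21.42 = 74.58 dB.
diesel generator: 95 − 20·log₁₀(17.2/4.8) = 95 − 11.09 = 83.91 dB.
grinder: 100 − 20·log₁₀(13.1/4.8) = 100 − 8.72 = 91.28 dB.
Σ 10^(L/10) = 1.618e+09 → L_total = 10·log₁₀(1.618e+09) = 92.09 dB.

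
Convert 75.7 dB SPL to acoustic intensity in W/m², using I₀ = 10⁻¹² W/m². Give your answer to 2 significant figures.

3.7e-05 W/m²

I = I₀·10^(L/10) = 10⁻¹² × 10^(75.7/10) = 10^(-4.430).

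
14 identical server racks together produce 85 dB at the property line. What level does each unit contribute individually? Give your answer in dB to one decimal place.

For N identical incoherent sources L_total = L₁ + 10·log₁₀ N, so L₁ = 85 − 10·log₁₀(14) = 85 − 11.461.

73.5 dB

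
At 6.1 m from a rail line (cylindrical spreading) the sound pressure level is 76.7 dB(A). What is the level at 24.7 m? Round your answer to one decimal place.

For a line source, L₂ = L₁ − 10·log₁₀(r₂/r₁).
L₂ = 76.7 − 10·log₁₀(24.7/6.1) = 76.7 − 6.074 = 70.63 dB(A).

70.6 dB(A)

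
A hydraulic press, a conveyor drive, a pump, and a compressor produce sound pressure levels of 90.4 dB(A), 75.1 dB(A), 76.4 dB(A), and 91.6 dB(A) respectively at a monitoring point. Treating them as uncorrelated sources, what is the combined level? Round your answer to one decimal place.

For uncorrelated sources the intensities add, so convert each level to linear form, sum, and take 10·log₁₀ of the total.
Σ 10^(L/10) = 10^(90.4/10) + 10^(75.1/10) + 10^(76.4/10) + 10^(91.6/10) = 2.618e+09.
L_total = 10·log₁₀(2.618e+09) = 94.18 dB(A).

94.2 dB(A)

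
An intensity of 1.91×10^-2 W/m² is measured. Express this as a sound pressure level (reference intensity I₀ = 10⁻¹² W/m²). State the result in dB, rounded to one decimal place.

102.8 dB

Dividing by I₀ shifts the exponent by 12: I/I₀ = 1.91×10^10.
L = 10·(0.2810 + 10) = 102.81 dB.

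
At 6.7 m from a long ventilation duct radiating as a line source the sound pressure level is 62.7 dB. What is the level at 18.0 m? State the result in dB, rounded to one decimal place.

58.4 dB

Cylindrical spreading from a line source gives a 10·log₁₀(r₂/r₁) drop.
L₂ = 62.7 − 10·log₁₀(18.0/6.7) = 62.7 − 4.292 = 58.41 dB.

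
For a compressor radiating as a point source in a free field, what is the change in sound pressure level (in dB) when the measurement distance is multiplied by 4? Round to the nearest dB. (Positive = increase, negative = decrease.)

-12 dB

Point-source spreading: ΔL = −20·log₁₀(r₂/r₁).
ΔL = −20·log₁₀(4) = -12.04 dB.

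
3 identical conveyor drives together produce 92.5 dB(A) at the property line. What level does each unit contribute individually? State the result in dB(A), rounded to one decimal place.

Dividing the total intensity by 3 lowers the level by 10·log₁₀ 3 = 4.771 dB: L₁ = 92.5 − 4.771.

87.7 dB(A)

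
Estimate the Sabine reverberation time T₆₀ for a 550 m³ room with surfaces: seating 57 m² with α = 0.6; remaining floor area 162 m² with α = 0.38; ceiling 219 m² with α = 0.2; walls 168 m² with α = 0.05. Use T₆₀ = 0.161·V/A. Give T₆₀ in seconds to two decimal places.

0.60 s

Total absorption A = 57·0.6 + 162·0.38 + 219·0.2 + 168·0.05 = 147.96 m² sabins.
T₆₀ = 0.161·V/A = 0.161·550/147.96 = 0.598 s.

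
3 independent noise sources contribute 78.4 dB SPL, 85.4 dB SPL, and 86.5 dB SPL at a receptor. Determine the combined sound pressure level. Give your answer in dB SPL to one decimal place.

For uncorrelated sources the intensities add, so convert each level to linear form, sum, and take 10·log₁₀ of the total.
Σ 10^(L/10) = 10^(78.4/10) + 10^(85.4/10) + 10^(86.5/10) = 8.626e+08.
L_total = 10·log₁₀(8.626e+08) = 89.36 dB SPL.

89.4 dB SPL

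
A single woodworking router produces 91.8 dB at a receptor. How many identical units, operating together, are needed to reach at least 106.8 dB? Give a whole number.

Need L₁ + 10·log₁₀ N ≥ 106.8, i.e. log₁₀ N ≥ 1.50.
N ≥ 10^(15.0/10) = 31.623, so N = 32.

32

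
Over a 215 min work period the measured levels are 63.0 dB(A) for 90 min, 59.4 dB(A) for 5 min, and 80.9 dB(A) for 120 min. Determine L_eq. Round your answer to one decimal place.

78.4 dB(A)

The energy average is taken in the linear domain: L_eq = 10·log₁₀[(Σ tᵢ·10^(Lᵢ/10))/T], T = 215 min.
Σ tᵢ·10^(Lᵢ/10) = 90·10^(63.0/10) + 5·10^(59.4/10) + 120·10^(80.9/10) = 1.495e+10.
L_eq = 10·log₁₀(1.495e+10/215) = 78.42 dB(A).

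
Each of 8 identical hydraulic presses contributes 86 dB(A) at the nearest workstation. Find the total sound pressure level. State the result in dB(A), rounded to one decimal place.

95.0 dB(A)

With 8 equal, uncorrelated contributions the intensity is 8× that of one unit, giving a rise of 10·log₁₀ 8.
L_total = 86 + 10·log₁₀(8) = 86 + 9.031 = 95.03 dB(A).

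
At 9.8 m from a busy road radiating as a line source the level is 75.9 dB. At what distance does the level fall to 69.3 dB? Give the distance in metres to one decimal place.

44.8 m

The 6.6 dB drop corresponds to a distance ratio of 10^(6.6/10) for a line source.
r₂ = 9.8·10^((75.9−69.3)/10) = 9.8·10^(6.6/10) = 44.79 m.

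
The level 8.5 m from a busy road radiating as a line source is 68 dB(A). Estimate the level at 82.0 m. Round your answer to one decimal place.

Line-source attenuation: ΔL = 10·log₁₀(r₂/r₁) = 10·log₁₀(82.0/8.5) = 9.844 dB.
L₂ = 68 − 10·log₁₀(82.0/8.5) = 68 − 9.844 = 58.16 dB(A).

58.2 dB(A)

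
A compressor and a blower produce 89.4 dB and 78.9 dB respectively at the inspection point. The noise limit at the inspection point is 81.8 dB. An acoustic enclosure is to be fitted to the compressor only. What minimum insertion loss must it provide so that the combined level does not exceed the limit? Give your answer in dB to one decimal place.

Everything except the compressor sums to 10^(78.9/10) = 7.762e+07 in linear terms, 78.90 dB.
To meet 81.8 dB overall, the treated compressor may contribute at most 10^(81.8/10) − 7.762e+07 = 7.373e+07, i.e. 78.68 dB.
So the compressor must be reduced from 89.4 to 78.68 dB: IL = 10.72 dB.

10.7 dB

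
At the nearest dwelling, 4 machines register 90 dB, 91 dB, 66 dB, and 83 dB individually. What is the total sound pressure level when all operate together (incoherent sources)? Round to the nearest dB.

94 dB

For uncorrelated sources the intensities add, so convert each level to linear form, sum, and take 10·log₁₀ of the total.
Σ 10^(L/10) = 10^(90/10) + 10^(91/10) + 10^(66/10) + 10^(83/10) = 2.462e+09.
L_total = 10·log₁₀(2.462e+09) = 93.91 dB.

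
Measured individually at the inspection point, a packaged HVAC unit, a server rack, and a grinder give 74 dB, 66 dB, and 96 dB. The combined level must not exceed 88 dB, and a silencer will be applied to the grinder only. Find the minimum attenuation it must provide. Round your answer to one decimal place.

The untreated sources together contribute 10^(74/10) + 10^(66/10) = 2.910e+07, i.e. 74.64 dB.
The limit corresponds to 10^(88/10) = 6.310e+08; subtracting the fixed part leaves 6.019e+08 for the grinder, i.e. 87.79 dB.
Required insertion loss = 96 − 87.79 = 8.21 dB.

8.2 dB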